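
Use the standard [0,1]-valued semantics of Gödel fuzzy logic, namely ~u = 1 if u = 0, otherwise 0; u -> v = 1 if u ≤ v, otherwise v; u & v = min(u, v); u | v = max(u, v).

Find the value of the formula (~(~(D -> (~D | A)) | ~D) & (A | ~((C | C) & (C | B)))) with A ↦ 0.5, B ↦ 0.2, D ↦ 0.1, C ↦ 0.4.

0.50

~D: Gödel ¬ of 0.1 = 0 (operand ≠ 0)
(~D | A) = max(0, 0.5) = 0.5
(D -> (~D | A)): 0.1 ≤ 0.5, so result = 1
~(D -> (~D | A)): Gödel ¬ of 1 = 0 (operand ≠ 0)
~D: Gödel ¬ of 0.1 = 0 (operand ≠ 0)
(~(D -> (~D | A)) | ~D) = max(0, 0) = 0
~(~(D -> (~D | A)) | ~D): Gödel ¬ of 0 = 1 (operand is 0)
(C | C) = max(0.4, 0.4) = 0.4
(C | B) = max(0.4, 0.2) = 0.4
((C | C) & (C | B)) = min(0.4, 0.4) = 0.4
~((C | C) & (C | B)): Gödel ¬ of 0.4 = 0 (operand ≠ 0)
(A | ~((C | C) & (C | B))) = max(0.5, 0) = 0.5
(~(~(D -> (~D | A)) | ~D) & (A | ~((C | C) & (C | B)))) = min(1, 0.5) = 0.5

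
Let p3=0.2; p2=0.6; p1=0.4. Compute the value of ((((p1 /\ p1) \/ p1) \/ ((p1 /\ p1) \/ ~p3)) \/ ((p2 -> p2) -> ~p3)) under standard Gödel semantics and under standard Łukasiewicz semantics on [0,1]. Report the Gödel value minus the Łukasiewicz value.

Gödel evaluation:
  (p1 /\ p1) = min(0.4, 0.4) = 0.4
  ((p1 /\ p1) \/ p1) = max(0.4, 0.4) = 0.4
  (p1 /\ p1) = min(0.4, 0.4) = 0.4
  ~p3: Gödel ¬ of 0.2 = 0 (operand ≠ 0)
  ((p1 /\ p1) \/ ~p3) = max(0.4, 0) = 0.4
  (((p1 /\ p1) \/ p1) \/ ((p1 /\ p1) \/ ~p3)) = max(0.4, 0.4) = 0.4
  (p2 -> p2): 0.6 ≤ 0.6, so result = 1
  ~p3: Gödel ¬ of 0.2 = 0 (operand ≠ 0)
  ((p2 -> p2) -> ~p3): 1 > 0, so result = 0
  ((((p1 /\ p1) \/ p1) \/ ((p1 /\ p1) \/ ~p3)) \/ ((p2 -> p2) -> ~p3)) = max(0.4, 0) = 0.4
  Gödel value = 0.4
Łukasiewicz evaluation:
  (p1 /\ p1) = min(0.4, 0.4) = 0.4
  ((p1 /\ p1) \/ p1) = max(0.4, 0.4) = 0.4
  (p1 /\ p1) = min(0.4, 0.4) = 0.4
  ~p3: Łukasiewicz ¬ gives 1 − 0.2 = 0.8
  ((p1 /\ p1) \/ ~p3) = max(0.4, 0.8) = 0.8
  (((p1 /\ p1) \/ p1) \/ ((p1 /\ p1) \/ ~p3)) = max(0.4, 0.8) = 0.8
  (p2 -> p2): min(1, 1 − 0.6 + 0.6) = 1
  ~p3: Łukasiewicz ¬ gives 1 − 0.2 = 0.8
  ((p2 -> p2) -> ~p3): min(1, 1 − 1 + 0.8) = 0.8
  ((((p1 /\ p1) \/ p1) \/ ((p1 /\ p1) \/ ~p3)) \/ ((p2 -> p2) -> ~p3)) = max(0.8, 0.8) = 0.8
  Łukasiewicz value = 0.8
Difference: 0.4 − 0.8 = -0.40

-0.40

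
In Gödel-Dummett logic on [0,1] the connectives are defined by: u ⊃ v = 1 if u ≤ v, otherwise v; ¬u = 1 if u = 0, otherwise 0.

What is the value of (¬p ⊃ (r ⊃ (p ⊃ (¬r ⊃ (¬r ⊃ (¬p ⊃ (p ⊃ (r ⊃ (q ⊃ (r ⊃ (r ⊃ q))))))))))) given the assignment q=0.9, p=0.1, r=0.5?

1.00

¬p: Gödel ¬ of 0.1 = 0 (operand ≠ 0)
¬r: Gödel ¬ of 0.5 = 0 (operand ≠ 0)
¬r: Gödel ¬ of 0.5 = 0 (operand ≠ 0)
¬p: Gödel ¬ of 0.1 = 0 (operand ≠ 0)
(r ⊃ q): 0.5 ≤ 0.9, so result = 1
(r ⊃ (r ⊃ q)): 0.5 ≤ 1, so result = 1
(q ⊃ (r ⊃ (r ⊃ q))): 0.9 ≤ 1, so result = 1
(r ⊃ (q ⊃ (r ⊃ (r ⊃ q)))): 0.5 ≤ 1, so result = 1
(p ⊃ (r ⊃ (q ⊃ (r ⊃ (r ⊃ q))))): 0.1 ≤ 1, so result = 1
(¬p ⊃ (p ⊃ (r ⊃ (q ⊃ (r ⊃ (r ⊃ q)))))): 0 ≤ 1, so result = 1
(¬r ⊃ (¬p ⊃ (p ⊃ (r ⊃ (q ⊃ (r ⊃ (r ⊃ q))))))): 0 ≤ 1, so result = 1
(¬r ⊃ (¬r ⊃ (¬p ⊃ (p ⊃ (r ⊃ (q ⊃ (r ⊃ (r ⊃ q)))))))): 0 ≤ 1, so result = 1
(p ⊃ (¬r ⊃ (¬r ⊃ (¬p ⊃ (p ⊃ (r ⊃ (q ⊃ (r ⊃ (r ⊃ q))))))))): 0.1 ≤ 1, so result = 1
(r ⊃ (p ⊃ (¬r ⊃ (¬r ⊃ (¬p ⊃ (p ⊃ (r ⊃ (q ⊃ (r ⊃ (r ⊃ q)))))))))): 0.5 ≤ 1, so result = 1
(¬p ⊃ (r ⊃ (p ⊃ (¬r ⊃ (¬r ⊃ (¬p ⊃ (p ⊃ (r ⊃ (q ⊃ (r ⊃ (r ⊃ q))))))))))): 0 ≤ 1, so result = 1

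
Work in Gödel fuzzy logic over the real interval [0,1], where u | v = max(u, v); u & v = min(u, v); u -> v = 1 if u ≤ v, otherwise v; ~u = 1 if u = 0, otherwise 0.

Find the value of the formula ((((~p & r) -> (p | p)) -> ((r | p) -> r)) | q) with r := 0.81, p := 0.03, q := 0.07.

~p: Gödel ¬ of 0.03 = 0 (operand ≠ 0)
(~p & r) = min(0, 0.81) = 0
(p | p) = max(0.03, 0.03) = 0.03
((~p & r) -> (p | p)): 0 ≤ 0.03, so result = 1
(r | p) = max(0.81, 0.03) = 0.81
((r | p) -> r): 0.81 ≤ 0.81, so result = 1
(((~p & r) -> (p | p)) -> ((r | p) -> r)): 1 ≤ 1, so result = 1
((((~p & r) -> (p | p)) -> ((r | p) -> r)) | q) = max(1, 0.07) = 1

1.00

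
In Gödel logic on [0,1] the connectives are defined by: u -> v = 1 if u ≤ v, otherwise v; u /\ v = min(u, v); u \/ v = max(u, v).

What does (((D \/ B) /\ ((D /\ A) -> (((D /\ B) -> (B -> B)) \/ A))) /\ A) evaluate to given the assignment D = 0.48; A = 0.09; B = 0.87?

(D \/ B) = max(0.48, 0.87) = 0.87
(D /\ A) = min(0.48, 0.09) = 0.09
(D /\ B) = min(0.48, 0.87) = 0.48
(B -> B): 0.87 ≤ 0.87, so result = 1
((D /\ B) -> (B -> B)): 0.48 ≤ 1, so result = 1
(((D /\ B) -> (B -> B)) \/ A) = max(1, 0.09) = 1
((D /\ A) -> (((D /\ B) -> (B -> B)) \/ A)): 0.09 ≤ 1, so result = 1
((D \/ B) /\ ((D /\ A) -> (((D /\ B) -> (B -> B)) \/ A))) = min(0.87, 1) = 0.87
(((D \/ B) /\ ((D /\ A) -> (((D /\ B) -> (B -> B)) \/ A))) /\ A) = min(0.87, 0.09) = 0.09

0.09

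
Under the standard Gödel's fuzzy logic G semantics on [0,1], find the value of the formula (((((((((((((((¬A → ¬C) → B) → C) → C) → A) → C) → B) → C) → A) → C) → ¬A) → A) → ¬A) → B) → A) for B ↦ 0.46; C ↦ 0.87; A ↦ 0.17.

¬A: Gödel ¬ of 0.17 = 0 (operand ≠ 0)
¬C: Gödel ¬ of 0.87 = 0 (operand ≠ 0)
(¬A → ¬C): 0 ≤ 0, so result = 1
((¬A → ¬C) → B): 1 > 0.46, so result = 0.46
(((¬A → ¬C) → B) → C): 0.46 ≤ 0.87, so result = 1
((((¬A → ¬C) → B) → C) → C): 1 > 0.87, so result = 0.87
(((((¬A → ¬C) → B) → C) → C) → A): 0.87 > 0.17, so result = 0.17
((((((¬A → ¬C) → B) → C) → C) → A) → C): 0.17 ≤ 0.87, so result = 1
(((((((¬A → ¬C) → B) → C) → C) → A) → C) → B): 1 > 0.46, so result = 0.46
((((((((¬A → ¬C) → B) → C) → C) → A) → C) → B) → C): 0.46 ≤ 0.87, so result = 1
(((((((((¬A → ¬C) → B) → C) → C) → A) → C) → B) → C) → A): 1 > 0.17, so result = 0.17
((((((((((¬A → ¬C) → B) → C) → C) → A) → C) → B) → C) → A) → C): 0.17 ≤ 0.87, so result = 1
¬A: Gödel ¬ of 0.17 = 0 (operand ≠ 0)
(((((((((((¬A → ¬C) → B) → C) → C) → A) → C) → B) → C) → A) → C) → ¬A): 1 > 0, so result = 0
((((((((((((¬A → ¬C) → B) → C) → C) → A) → C) → B) → C) → A) → C) → ¬A) → A): 0 ≤ 0.17, so result = 1
¬A: Gödel ¬ of 0.17 = 0 (operand ≠ 0)
(((((((((((((¬A → ¬C) → B) → C) → C) → A) → C) → B) → C) → A) → C) → ¬A) → A) → ¬A): 1 > 0, so result = 0
((((((((((((((¬A → ¬C) → B) → C) → C) → A) → C) → B) → C) → A) → C) → ¬A) → A) → ¬A) → B): 0 ≤ 0.46, so result = 1
(((((((((((((((¬A → ¬C) → B) → C) → C) → A) → C) → B) → C) → A) → C) → ¬A) → A) → ¬A) → B) → A): 1 > 0.17, so result = 0.17

0.17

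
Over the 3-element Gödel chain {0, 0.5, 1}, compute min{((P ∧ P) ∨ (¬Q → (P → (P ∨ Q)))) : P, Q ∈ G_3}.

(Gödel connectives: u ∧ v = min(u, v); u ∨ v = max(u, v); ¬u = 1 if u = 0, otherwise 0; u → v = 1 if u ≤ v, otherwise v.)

1.00

Every assignment gives 1. For instance at P = 0, Q = 0:
  (P ∧ P) = min(0, 0) = 0
  ¬Q: Gödel ¬ of 0 = 1 (operand is 0)
  (P ∨ Q) = max(0, 0) = 0
  (P → (P ∨ Q)): 0 ≤ 0, so result = 1
  (¬Q → (P → (P ∨ Q))): 1 ≤ 1, so result = 1
  ((P ∧ P) ∨ (¬Q → (P → (P ∨ Q)))) = max(0, 1) = 1
All 9 assignments give value 1 — the formula is a G_3-tautology.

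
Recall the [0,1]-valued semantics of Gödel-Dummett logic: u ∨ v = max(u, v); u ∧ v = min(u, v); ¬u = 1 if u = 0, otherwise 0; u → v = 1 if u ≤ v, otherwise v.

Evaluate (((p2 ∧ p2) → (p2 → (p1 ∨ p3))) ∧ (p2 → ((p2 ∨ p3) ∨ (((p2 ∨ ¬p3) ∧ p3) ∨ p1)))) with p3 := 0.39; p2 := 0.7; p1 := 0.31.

0.39

(p2 ∧ p2) = min(0.7, 0.7) = 0.7
(p1 ∨ p3) = max(0.31, 0.39) = 0.39
(p2 → (p1 ∨ p3)): 0.7 > 0.39, so result = 0.39
((p2 ∧ p2) → (p2 → (p1 ∨ p3))): 0.7 > 0.39, so result = 0.39
(p2 ∨ p3) = max(0.7, 0.39) = 0.7
¬p3: Gödel ¬ of 0.39 = 0 (operand ≠ 0)
(p2 ∨ ¬p3) = max(0.7, 0) = 0.7
((p2 ∨ ¬p3) ∧ p3) = min(0.7, 0.39) = 0.39
(((p2 ∨ ¬p3) ∧ p3) ∨ p1) = max(0.39, 0.31) = 0.39
((p2 ∨ p3) ∨ (((p2 ∨ ¬p3) ∧ p3) ∨ p1)) = max(0.7, 0.39) = 0.7
(p2 → ((p2 ∨ p3) ∨ (((p2 ∨ ¬p3) ∧ p3) ∨ p1))): 0.7 ≤ 0.7, so result = 1
(((p2 ∧ p2) → (p2 → (p1 ∨ p3))) ∧ (p2 → ((p2 ∨ p3) ∨ (((p2 ∨ ¬p3) ∧ p3) ∨ p1)))) = min(0.39, 1) = 0.39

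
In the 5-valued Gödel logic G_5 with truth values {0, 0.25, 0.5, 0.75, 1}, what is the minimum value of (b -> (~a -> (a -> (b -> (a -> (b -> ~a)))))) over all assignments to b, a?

Every assignment gives 1. For instance at b = 0, a = 0:
  ~a: Gödel ¬ of 0 = 1 (operand is 0)
  ~a: Gödel ¬ of 0 = 1 (operand is 0)
  (b -> ~a): 0 ≤ 1, so result = 1
  (a -> (b -> ~a)): 0 ≤ 1, so result = 1
  (b -> (a -> (b -> ~a))): 0 ≤ 1, so result = 1
  (a -> (b -> (a -> (b -> ~a)))): 0 ≤ 1, so result = 1
  (~a -> (a -> (b -> (a -> (b -> ~a))))): 1 ≤ 1, so result = 1
  (b -> (~a -> (a -> (b -> (a -> (b -> ~a)))))): 0 ≤ 1, so result = 1
All 25 assignments give value 1 — the formula is a G_5-tautology.

1.00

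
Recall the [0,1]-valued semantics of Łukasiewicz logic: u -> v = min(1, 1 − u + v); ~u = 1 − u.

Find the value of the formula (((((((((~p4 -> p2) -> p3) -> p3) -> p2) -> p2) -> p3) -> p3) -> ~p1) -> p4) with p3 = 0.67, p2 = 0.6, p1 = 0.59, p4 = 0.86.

1.00

~p4: Łukasiewicz ¬ gives 1 − 0.86 = 0.14
(~p4 -> p2): min(1, 1 − 0.14 + 0.6) = 1
((~p4 -> p2) -> p3): min(1, 1 − 1 + 0.67) = 0.67
(((~p4 -> p2) -> p3) -> p3): min(1, 1 − 0.67 + 0.67) = 1
((((~p4 -> p2) -> p3) -> p3) -> p2): min(1, 1 − 1 + 0.6) = 0.6
(((((~p4 -> p2) -> p3) -> p3) -> p2) -> p2): min(1, 1 − 0.6 + 0.6) = 1
((((((~p4 -> p2) -> p3) -> p3) -> p2) -> p2) -> p3): min(1, 1 − 1 + 0.67) = 0.67
(((((((~p4 -> p2) -> p3) -> p3) -> p2) -> p2) -> p3) -> p3): min(1, 1 − 0.67 + 0.67) = 1
~p1: Łukasiewicz ¬ gives 1 − 0.59 = 0.41
((((((((~p4 -> p2) -> p3) -> p3) -> p2) -> p2) -> p3) -> p3) -> ~p1): min(1, 1 − 1 + 0.41) = 0.41
(((((((((~p4 -> p2) -> p3) -> p3) -> p2) -> p2) -> p3) -> p3) -> ~p1) -> p4): min(1, 1 − 0.41 + 0.86) = 1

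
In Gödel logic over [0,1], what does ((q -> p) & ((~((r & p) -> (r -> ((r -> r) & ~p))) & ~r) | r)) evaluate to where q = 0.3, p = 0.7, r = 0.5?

(q -> p): 0.3 ≤ 0.7, so result = 1
(r & p) = min(0.5, 0.7) = 0.5
(r -> r): 0.5 ≤ 0.5, so result = 1
~p: Gödel ¬ of 0.7 = 0 (operand ≠ 0)
((r -> r) & ~p) = min(1, 0) = 0
(r -> ((r -> r) & ~p)): 0.5 > 0, so result = 0
((r & p) -> (r -> ((r -> r) & ~p))): 0.5 > 0, so result = 0
~((r & p) -> (r -> ((r -> r) & ~p))): Gödel ¬ of 0 = 1 (operand is 0)
~r: Gödel ¬ of 0.5 = 0 (operand ≠ 0)
(~((r & p) -> (r -> ((r -> r) & ~p))) & ~r) = min(1, 0) = 0
((~((r & p) -> (r -> ((r -> r) & ~p))) & ~r) | r) = max(0, 0.5) = 0.5
((q -> p) & ((~((r & p) -> (r -> ((r -> r) & ~p))) & ~r) | r)) = min(1, 0.5) = 0.5

0.50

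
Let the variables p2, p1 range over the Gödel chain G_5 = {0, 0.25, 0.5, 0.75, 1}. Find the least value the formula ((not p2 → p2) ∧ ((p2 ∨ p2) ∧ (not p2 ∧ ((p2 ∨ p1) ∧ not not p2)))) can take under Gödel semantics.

The minimum is attained at p2 = 0, p1 = 0:
  not p2: Gödel ¬ of 0 = 1 (operand is 0)
  (not p2 → p2): 1 > 0, so result = 0
  (p2 ∨ p2) = max(0, 0) = 0
  not p2: Gödel ¬ of 0 = 1 (operand is 0)
  (p2 ∨ p1) = max(0, 0) = 0
  not p2: Gödel ¬ of 0 = 1 (operand is 0)
  not not p2: Gödel ¬ of 1 = 0 (operand ≠ 0)
  ((p2 ∨ p1) ∧ not not p2) = min(0, 0) = 0
  (not p2 ∧ ((p2 ∨ p1) ∧ not not p2)) = min(1, 0) = 0
  ((p2 ∨ p2) ∧ (not p2 ∧ ((p2 ∨ p1) ∧ not not p2))) = min(0, 0) = 0
  ((not p2 → p2) ∧ ((p2 ∨ p2) ∧ (not p2 ∧ ((p2 ∨ p1) ∧ not not p2)))) = min(0, 0) = 0
Checking all 25 assignments confirms none give a value below 0.00.

0.00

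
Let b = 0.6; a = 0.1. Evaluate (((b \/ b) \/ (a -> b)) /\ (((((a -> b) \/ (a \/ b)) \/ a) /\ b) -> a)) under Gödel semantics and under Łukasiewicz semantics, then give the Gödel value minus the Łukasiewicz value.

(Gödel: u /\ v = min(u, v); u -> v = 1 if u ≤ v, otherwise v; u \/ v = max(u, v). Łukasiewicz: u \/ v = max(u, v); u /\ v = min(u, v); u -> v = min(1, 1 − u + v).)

-0.40

Gödel evaluation:
  (b \/ b) = max(0.6, 0.6) = 0.6
  (a -> b): 0.1 ≤ 0.6, so result = 1
  ((b \/ b) \/ (a -> b)) = max(0.6, 1) = 1
  (a -> b): 0.1 ≤ 0.6, so result = 1
  (a \/ b) = max(0.1, 0.6) = 0.6
  ((a -> b) \/ (a \/ b)) = max(1, 0.6) = 1
  (((a -> b) \/ (a \/ b)) \/ a) = max(1, 0.1) = 1
  ((((a -> b) \/ (a \/ b)) \/ a) /\ b) = min(1, 0.6) = 0.6
  (((((a -> b) \/ (a \/ b)) \/ a) /\ b) -> a): 0.6 > 0.1, so result = 0.1
  (((b \/ b) \/ (a -> b)) /\ (((((a -> b) \/ (a \/ b)) \/ a) /\ b) -> a)) = min(1, 0.1) = 0.1
  Gödel value = 0.1
Łukasiewicz evaluation:
  (b \/ b) = max(0.6, 0.6) = 0.6
  (a -> b): min(1, 1 − 0.1 + 0.6) = 1
  ((b \/ b) \/ (a -> b)) = max(0.6, 1) = 1
  (a -> b): min(1, 1 − 0.1 + 0.6) = 1
  (a \/ b) = max(0.1, 0.6) = 0.6
  ((a -> b) \/ (a \/ b)) = max(1, 0.6) = 1
  (((a -> b) \/ (a \/ b)) \/ a) = max(1, 0.1) = 1
  ((((a -> b) \/ (a \/ b)) \/ a) /\ b) = min(1, 0.6) = 0.6
  (((((a -> b) \/ (a \/ b)) \/ a) /\ b) -> a): min(1, 1 − 0.6 + 0.1) = 0.5
  (((b \/ b) \/ (a -> b)) /\ (((((a -> b) \/ (a \/ b)) \/ a) /\ b) -> a)) = min(1, 0.5) = 0.5
  Łukasiewicz value = 0.5
Difference: 0.1 − 0.5 = -0.40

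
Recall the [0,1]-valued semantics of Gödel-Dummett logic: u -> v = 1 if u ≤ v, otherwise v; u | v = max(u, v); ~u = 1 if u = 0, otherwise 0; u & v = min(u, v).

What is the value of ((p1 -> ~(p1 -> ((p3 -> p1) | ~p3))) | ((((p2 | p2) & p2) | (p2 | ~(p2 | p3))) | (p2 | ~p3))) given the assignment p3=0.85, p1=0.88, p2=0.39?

0.39

(p3 -> p1): 0.85 ≤ 0.88, so result = 1
~p3: Gödel ¬ of 0.85 = 0 (operand ≠ 0)
((p3 -> p1) | ~p3) = max(1, 0) = 1
(p1 -> ((p3 -> p1) | ~p3)): 0.88 ≤ 1, so result = 1
~(p1 -> ((p3 -> p1) | ~p3)): Gödel ¬ of 1 = 0 (operand ≠ 0)
(p1 -> ~(p1 -> ((p3 -> p1) | ~p3))): 0.88 > 0, so result = 0
(p2 | p2) = max(0.39, 0.39) = 0.39
((p2 | p2) & p2) = min(0.39, 0.39) = 0.39
(p2 | p3) = max(0.39, 0.85) = 0.85
~(p2 | p3): Gödel ¬ of 0.85 = 0 (operand ≠ 0)
(p2 | ~(p2 | p3)) = max(0.39, 0) = 0.39
(((p2 | p2) & p2) | (p2 | ~(p2 | p3))) = max(0.39, 0.39) = 0.39
~p3: Gödel ¬ of 0.85 = 0 (operand ≠ 0)
(p2 | ~p3) = max(0.39, 0) = 0.39
((((p2 | p2) & p2) | (p2 | ~(p2 | p3))) | (p2 | ~p3)) = max(0.39, 0.39) = 0.39
((p1 -> ~(p1 -> ((p3 -> p1) | ~p3))) | ((((p2 | p2) & p2) | (p2 | ~(p2 | p3))) | (p2 | ~p3))) = max(0, 0.39) = 0.39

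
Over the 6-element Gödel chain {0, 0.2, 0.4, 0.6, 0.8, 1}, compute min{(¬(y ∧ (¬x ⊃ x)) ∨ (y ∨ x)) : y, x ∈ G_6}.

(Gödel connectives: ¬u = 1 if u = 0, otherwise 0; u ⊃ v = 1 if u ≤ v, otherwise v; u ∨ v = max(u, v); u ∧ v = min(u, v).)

The minimum is attained at y = 0.2, x = 0.2:
  ¬x: Gödel ¬ of 0.2 = 0 (operand ≠ 0)
  (¬x ⊃ x): 0 ≤ 0.2, so result = 1
  (y ∧ (¬x ⊃ x)) = min(0.2, 1) = 0.2
  ¬(y ∧ (¬x ⊃ x)): Gödel ¬ of 0.2 = 0 (operand ≠ 0)
  (y ∨ x) = max(0.2, 0.2) = 0.2
  (¬(y ∧ (¬x ⊃ x)) ∨ (y ∨ x)) = max(0, 0.2) = 0.2
Checking all 36 assignments confirms none give a value below 0.20.

0.20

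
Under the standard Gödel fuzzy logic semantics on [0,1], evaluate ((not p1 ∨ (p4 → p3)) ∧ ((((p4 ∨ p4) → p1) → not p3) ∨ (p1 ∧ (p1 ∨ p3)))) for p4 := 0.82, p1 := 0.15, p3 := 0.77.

0.15

not p1: Gödel ¬ of 0.15 = 0 (operand ≠ 0)
(p4 → p3): 0.82 > 0.77, so result = 0.77
(not p1 ∨ (p4 → p3)) = max(0, 0.77) = 0.77
(p4 ∨ p4) = max(0.82, 0.82) = 0.82
((p4 ∨ p4) → p1): 0.82 > 0.15, so result = 0.15
not p3: Gödel ¬ of 0.77 = 0 (operand ≠ 0)
(((p4 ∨ p4) → p1) → not p3): 0.15 > 0, so result = 0
(p1 ∨ p3) = max(0.15, 0.77) = 0.77
(p1 ∧ (p1 ∨ p3)) = min(0.15, 0.77) = 0.15
((((p4 ∨ p4) → p1) → not p3) ∨ (p1 ∧ (p1 ∨ p3))) = max(0, 0.15) = 0.15
((not p1 ∨ (p4 → p3)) ∧ ((((p4 ∨ p4) → p1) → not p3) ∨ (p1 ∧ (p1 ∨ p3)))) = min(0.77, 0.15) = 0.15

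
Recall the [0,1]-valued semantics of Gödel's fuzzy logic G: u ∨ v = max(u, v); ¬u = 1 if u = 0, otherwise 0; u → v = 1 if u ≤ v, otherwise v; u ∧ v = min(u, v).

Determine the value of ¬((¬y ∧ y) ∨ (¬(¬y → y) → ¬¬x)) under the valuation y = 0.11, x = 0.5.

¬y: Gödel ¬ of 0.11 = 0 (operand ≠ 0)
(¬y ∧ y) = min(0, 0.11) = 0
¬y: Gödel ¬ of 0.11 = 0 (operand ≠ 0)
(¬y → y): 0 ≤ 0.11, so result = 1
¬(¬y → y): Gödel ¬ of 1 = 0 (operand ≠ 0)
¬x: Gödel ¬ of 0.5 = 0 (operand ≠ 0)
¬¬x: Gödel ¬ of 0 = 1 (operand is 0)
(¬(¬y → y) → ¬¬x): 0 ≤ 1, so result = 1
((¬y ∧ y) ∨ (¬(¬y → y) → ¬¬x)) = max(0, 1) = 1
¬((¬y ∧ y) ∨ (¬(¬y → y) → ¬¬x)): Gödel ¬ of 1 = 0 (operand ≠ 0)

0.00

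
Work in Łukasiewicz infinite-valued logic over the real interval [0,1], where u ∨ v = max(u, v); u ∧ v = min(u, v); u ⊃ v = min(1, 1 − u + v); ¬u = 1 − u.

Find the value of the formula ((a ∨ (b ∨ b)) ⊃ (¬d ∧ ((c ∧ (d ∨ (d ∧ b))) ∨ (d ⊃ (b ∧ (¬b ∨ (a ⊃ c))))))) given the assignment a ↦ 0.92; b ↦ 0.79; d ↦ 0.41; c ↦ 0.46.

0.67

(b ∨ b) = max(0.79, 0.79) = 0.79
(a ∨ (b ∨ b)) = max(0.92, 0.79) = 0.92
¬d: Łukasiewicz ¬ gives 1 − 0.41 = 0.59
(d ∧ b) = min(0.41, 0.79) = 0.41
(d ∨ (d ∧ b)) = max(0.41, 0.41) = 0.41
(c ∧ (d ∨ (d ∧ b))) = min(0.46, 0.41) = 0.41
¬b: Łukasiewicz ¬ gives 1 − 0.79 = 0.21
(a ⊃ c): min(1, 1 − 0.92 + 0.46) = 0.54
(¬b ∨ (a ⊃ c)) = max(0.21, 0.54) = 0.54
(b ∧ (¬b ∨ (a ⊃ c))) = min(0.79, 0.54) = 0.54
(d ⊃ (b ∧ (¬b ∨ (a ⊃ c)))): min(1, 1 − 0.41 + 0.54) = 1
((c ∧ (d ∨ (d ∧ b))) ∨ (d ⊃ (b ∧ (¬b ∨ (a ⊃ c))))) = max(0.41, 1) = 1
(¬d ∧ ((c ∧ (d ∨ (d ∧ b))) ∨ (d ⊃ (b ∧ (¬b ∨ (a ⊃ c)))))) = min(0.59, 1) = 0.59
((a ∨ (b ∨ b)) ⊃ (¬d ∧ ((c ∧ (d ∨ (d ∧ b))) ∨ (d ⊃ (b ∧ (¬b ∨ (a ⊃ c))))))): min(1, 1 − 0.92 + 0.59) = 0.67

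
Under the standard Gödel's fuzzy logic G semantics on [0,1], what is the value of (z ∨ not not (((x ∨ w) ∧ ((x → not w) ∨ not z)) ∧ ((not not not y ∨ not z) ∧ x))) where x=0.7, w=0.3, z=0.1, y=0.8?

0.10

(x ∨ w) = max(0.7, 0.3) = 0.7
not w: Gödel ¬ of 0.3 = 0 (operand ≠ 0)
(x → not w): 0.7 > 0, so result = 0
not z: Gödel ¬ of 0.1 = 0 (operand ≠ 0)
((x → not w) ∨ not z) = max(0, 0) = 0
((x ∨ w) ∧ ((x → not w) ∨ not z)) = min(0.7, 0) = 0
not y: Gödel ¬ of 0.8 = 0 (operand ≠ 0)
not not y: Gödel ¬ of 0 = 1 (operand is 0)
not not not y: Gödel ¬ of 1 = 0 (operand ≠ 0)
not z: Gödel ¬ of 0.1 = 0 (operand ≠ 0)
(not not not y ∨ not z) = max(0, 0) = 0
((not not not y ∨ not z) ∧ x) = min(0, 0.7) = 0
(((x ∨ w) ∧ ((x → not w) ∨ not z)) ∧ ((not not not y ∨ not z) ∧ x)) = min(0, 0) = 0
not (((x ∨ w) ∧ ((x → not w) ∨ not z)) ∧ ((not not not y ∨ not z) ∧ x)): Gödel ¬ of 0 = 1 (operand is 0)
not not (((x ∨ w) ∧ ((x → not w) ∨ not z)) ∧ ((not not not y ∨ not z) ∧ x)): Gödel ¬ of 1 = 0 (operand ≠ 0)
(z ∨ not not (((x ∨ w) ∧ ((x → not w) ∨ not z)) ∧ ((not not not y ∨ not z) ∧ x))) = max(0.1, 0) = 0.1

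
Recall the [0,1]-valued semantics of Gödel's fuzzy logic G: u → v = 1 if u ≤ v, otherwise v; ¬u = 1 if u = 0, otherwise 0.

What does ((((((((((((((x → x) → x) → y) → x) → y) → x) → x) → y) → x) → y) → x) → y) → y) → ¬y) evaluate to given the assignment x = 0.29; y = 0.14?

0.00

(x → x): 0.29 ≤ 0.29, so result = 1
((x → x) → x): 1 > 0.29, so result = 0.29
(((x → x) → x) → y): 0.29 > 0.14, so result = 0.14
((((x → x) → x) → y) → x): 0.14 ≤ 0.29, so result = 1
(((((x → x) → x) → y) → x) → y): 1 > 0.14, so result = 0.14
((((((x → x) → x) → y) → x) → y) → x): 0.14 ≤ 0.29, so result = 1
(((((((x → x) → x) → y) → x) → y) → x) → x): 1 > 0.29, so result = 0.29
((((((((x → x) → x) → y) → x) → y) → x) → x) → y): 0.29 > 0.14, so result = 0.14
(((((((((x → x) → x) → y) → x) → y) → x) → x) → y) → x): 0.14 ≤ 0.29, so result = 1
((((((((((x → x) → x) → y) → x) → y) → x) → x) → y) → x) → y): 1 > 0.14, so result = 0.14
(((((((((((x → x) → x) → y) → x) → y) → x) → x) → y) → x) → y) → x): 0.14 ≤ 0.29, so result = 1
((((((((((((x → x) → x) → y) → x) → y) → x) → x) → y) → x) → y) → x) → y): 1 > 0.14, so result = 0.14
(((((((((((((x → x) → x) → y) → x) → y) → x) → x) → y) → x) → y) → x) → y) → y): 0.14 ≤ 0.14, so result = 1
¬y: Gödel ¬ of 0.14 = 0 (operand ≠ 0)
((((((((((((((x → x) → x) → y) → x) → y) → x) → x) → y) → x) → y) → x) → y) → y) → ¬y): 1 > 0, so result = 0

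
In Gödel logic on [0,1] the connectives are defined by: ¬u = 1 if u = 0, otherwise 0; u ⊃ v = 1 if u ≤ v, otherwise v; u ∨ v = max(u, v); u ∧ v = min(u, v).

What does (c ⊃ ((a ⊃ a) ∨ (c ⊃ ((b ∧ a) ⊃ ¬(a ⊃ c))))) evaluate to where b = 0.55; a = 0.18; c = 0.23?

1.00

(a ⊃ a): 0.18 ≤ 0.18, so result = 1
(b ∧ a) = min(0.55, 0.18) = 0.18
(a ⊃ c): 0.18 ≤ 0.23, so result = 1
¬(a ⊃ c): Gödel ¬ of 1 = 0 (operand ≠ 0)
((b ∧ a) ⊃ ¬(a ⊃ c)): 0.18 > 0, so result = 0
(c ⊃ ((b ∧ a) ⊃ ¬(a ⊃ c))): 0.23 > 0, so result = 0
((a ⊃ a) ∨ (c ⊃ ((b ∧ a) ⊃ ¬(a ⊃ c)))) = max(1, 0) = 1
(c ⊃ ((a ⊃ a) ∨ (c ⊃ ((b ∧ a) ⊃ ¬(a ⊃ c))))): 0.23 ≤ 1, so result = 1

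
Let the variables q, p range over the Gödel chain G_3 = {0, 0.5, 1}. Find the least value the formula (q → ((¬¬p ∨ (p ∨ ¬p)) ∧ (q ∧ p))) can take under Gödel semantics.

0.00

The minimum is attained at q = 0.5, p = 0:
  ¬p: Gödel ¬ of 0 = 1 (operand is 0)
  ¬¬p: Gödel ¬ of 1 = 0 (operand ≠ 0)
  ¬p: Gödel ¬ of 0 = 1 (operand is 0)
  (p ∨ ¬p) = max(0, 1) = 1
  (¬¬p ∨ (p ∨ ¬p)) = max(0, 1) = 1
  (q ∧ p) = min(0.5, 0) = 0
  ((¬¬p ∨ (p ∨ ¬p)) ∧ (q ∧ p)) = min(1, 0) = 0
  (q → ((¬¬p ∨ (p ∨ ¬p)) ∧ (q ∧ p))): 0.5 > 0, so result = 0
Checking all 9 assignments confirms none give a value below 0.00.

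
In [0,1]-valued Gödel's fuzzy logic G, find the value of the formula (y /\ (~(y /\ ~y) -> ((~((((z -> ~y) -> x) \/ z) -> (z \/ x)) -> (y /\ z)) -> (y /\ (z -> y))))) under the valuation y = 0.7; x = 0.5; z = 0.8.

0.70

~y: Gödel ¬ of 0.7 = 0 (operand ≠ 0)
(y /\ ~y) = min(0.7, 0) = 0
~(y /\ ~y): Gödel ¬ of 0 = 1 (operand is 0)
~y: Gödel ¬ of 0.7 = 0 (operand ≠ 0)
(z -> ~y): 0.8 > 0, so result = 0
((z -> ~y) -> x): 0 ≤ 0.5, so result = 1
(((z -> ~y) -> x) \/ z) = max(1, 0.8) = 1
(z \/ x) = max(0.8, 0.5) = 0.8
((((z -> ~y) -> x) \/ z) -> (z \/ x)): 1 > 0.8, so result = 0.8
~((((z -> ~y) -> x) \/ z) -> (z \/ x)): Gödel ¬ of 0.8 = 0 (operand ≠ 0)
(y /\ z) = min(0.7, 0.8) = 0.7
(~((((z -> ~y) -> x) \/ z) -> (z \/ x)) -> (y /\ z)): 0 ≤ 0.7, so result = 1
(z -> y): 0.8 > 0.7, so result = 0.7
(y /\ (z -> y)) = min(0.7, 0.7) = 0.7
((~((((z -> ~y) -> x) \/ z) -> (z \/ x)) -> (y /\ z)) -> (y /\ (z -> y))): 1 > 0.7, so result = 0.7
(~(y /\ ~y) -> ((~((((z -> ~y) -> x) \/ z) -> (z \/ x)) -> (y /\ z)) -> (y /\ (z -> y)))): 1 > 0.7, so result = 0.7
(y /\ (~(y /\ ~y) -> ((~((((z -> ~y) -> x) \/ z) -> (z \/ x)) -> (y /\ z)) -> (y /\ (z -> y))))) = min(0.7, 0.7) = 0.7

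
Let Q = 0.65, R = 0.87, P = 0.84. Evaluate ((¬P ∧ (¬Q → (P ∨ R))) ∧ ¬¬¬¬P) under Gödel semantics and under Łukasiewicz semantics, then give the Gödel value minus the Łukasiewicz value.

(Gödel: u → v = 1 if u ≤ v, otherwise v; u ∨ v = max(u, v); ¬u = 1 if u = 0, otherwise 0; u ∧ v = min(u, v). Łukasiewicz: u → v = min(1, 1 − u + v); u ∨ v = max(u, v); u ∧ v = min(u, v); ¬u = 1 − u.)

-0.16

Gödel evaluation:
  ¬P: Gödel ¬ of 0.84 = 0 (operand ≠ 0)
  ¬Q: Gödel ¬ of 0.65 = 0 (operand ≠ 0)
  (P ∨ R) = max(0.84, 0.87) = 0.87
  (¬Q → (P ∨ R)): 0 ≤ 0.87, so result = 1
  (¬P ∧ (¬Q → (P ∨ R))) = min(0, 1) = 0
  ¬P: Gödel ¬ of 0.84 = 0 (operand ≠ 0)
  ¬¬P: Gödel ¬ of 0 = 1 (operand is 0)
  ¬¬¬P: Gödel ¬ of 1 = 0 (operand ≠ 0)
  ¬¬¬¬P: Gödel ¬ of 0 = 1 (operand is 0)
  ((¬P ∧ (¬Q → (P ∨ R))) ∧ ¬¬¬¬P) = min(0, 1) = 0
  Gödel value = 0
Łukasiewicz evaluation:
  ¬P: Łukasiewicz ¬ gives 1 − 0.84 = 0.16
  ¬Q: Łukasiewicz ¬ gives 1 − 0.65 = 0.35
  (P ∨ R) = max(0.84, 0.87) = 0.87
  (¬Q → (P ∨ R)): min(1, 1 − 0.35 + 0.87) = 1
  (¬P ∧ (¬Q → (P ∨ R))) = min(0.16, 1) = 0.16
  ¬P: Łukasiewicz ¬ gives 1 − 0.84 = 0.16
  ¬¬P: Łukasiewicz ¬ gives 1 − 0.16 = 0.84
  ¬¬¬P: Łukasiewicz ¬ gives 1 − 0.84 = 0.16
  ¬¬¬¬P: Łukasiewicz ¬ gives 1 − 0.16 = 0.84
  ((¬P ∧ (¬Q → (P ∨ R))) ∧ ¬¬¬¬P) = min(0.16, 0.84) = 0.16
  Łukasiewicz value = 0.16
Difference: 0 − 0.16 = -0.16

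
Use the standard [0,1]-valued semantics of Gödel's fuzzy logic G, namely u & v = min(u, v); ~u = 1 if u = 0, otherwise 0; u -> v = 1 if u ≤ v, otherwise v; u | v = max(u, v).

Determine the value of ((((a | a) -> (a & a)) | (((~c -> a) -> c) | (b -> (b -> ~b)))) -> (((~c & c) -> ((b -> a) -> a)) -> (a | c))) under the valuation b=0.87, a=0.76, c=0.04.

(a | a) = max(0.76, 0.76) = 0.76
(a & a) = min(0.76, 0.76) = 0.76
((a | a) -> (a & a)): 0.76 ≤ 0.76, so result = 1
~c: Gödel ¬ of 0.04 = 0 (operand ≠ 0)
(~c -> a): 0 ≤ 0.76, so result = 1
((~c -> a) -> c): 1 > 0.04, so result = 0.04
~b: Gödel ¬ of 0.87 = 0 (operand ≠ 0)
(b -> ~b): 0.87 > 0, so result = 0
(b -> (b -> ~b)): 0.87 > 0, so result = 0
(((~c -> a) -> c) | (b -> (b -> ~b))) = max(0.04, 0) = 0.04
(((a | a) -> (a & a)) | (((~c -> a) -> c) | (b -> (b -> ~b)))) = max(1, 0.04) = 1
~c: Gödel ¬ of 0.04 = 0 (operand ≠ 0)
(~c & c) = min(0, 0.04) = 0
(b -> a): 0.87 > 0.76, so result = 0.76
((b -> a) -> a): 0.76 ≤ 0.76, so result = 1
((~c & c) -> ((b -> a) -> a)): 0 ≤ 1, so result = 1
(a | c) = max(0.76, 0.04) = 0.76
(((~c & c) -> ((b -> a) -> a)) -> (a | c)): 1 > 0.76, so result = 0.76
((((a | a) -> (a & a)) | (((~c -> a) -> c) | (b -> (b -> ~b)))) -> (((~c & c) -> ((b -> a) -> a)) -> (a | c))): 1 > 0.76, so result = 0.76

0.76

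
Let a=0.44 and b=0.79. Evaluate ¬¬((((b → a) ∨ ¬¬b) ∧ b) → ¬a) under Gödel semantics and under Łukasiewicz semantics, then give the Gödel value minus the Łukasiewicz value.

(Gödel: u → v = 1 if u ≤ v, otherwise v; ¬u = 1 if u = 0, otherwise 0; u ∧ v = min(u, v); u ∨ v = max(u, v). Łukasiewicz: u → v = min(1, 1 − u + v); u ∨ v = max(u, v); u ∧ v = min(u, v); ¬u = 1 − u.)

-0.77

Gödel evaluation:
  (b → a): 0.79 > 0.44, so result = 0.44
  ¬b: Gödel ¬ of 0.79 = 0 (operand ≠ 0)
  ¬¬b: Gödel ¬ of 0 = 1 (operand is 0)
  ((b → a) ∨ ¬¬b) = max(0.44, 1) = 1
  (((b → a) ∨ ¬¬b) ∧ b) = min(1, 0.79) = 0.79
  ¬a: Gödel ¬ of 0.44 = 0 (operand ≠ 0)
  ((((b → a) ∨ ¬¬b) ∧ b) → ¬a): 0.79 > 0, so result = 0
  ¬((((b → a) ∨ ¬¬b) ∧ b) → ¬a): Gödel ¬ of 0 = 1 (operand is 0)
  ¬¬((((b → a) ∨ ¬¬b) ∧ b) → ¬a): Gödel ¬ of 1 = 0 (operand ≠ 0)
  Gödel value = 0
Łukasiewicz evaluation:
  (b → a): min(1, 1 − 0.79 + 0.44) = 0.65
  ¬b: Łukasiewicz ¬ gives 1 − 0.79 = 0.21
  ¬¬b: Łukasiewicz ¬ gives 1 − 0.21 = 0.79
  ((b → a) ∨ ¬¬b) = max(0.65, 0.79) = 0.79
  (((b → a) ∨ ¬¬b) ∧ b) = min(0.79, 0.79) = 0.79
  ¬a: Łukasiewicz ¬ gives 1 − 0.44 = 0.56
  ((((b → a) ∨ ¬¬b) ∧ b) → ¬a): min(1, 1 − 0.79 + 0.56) = 0.77
  ¬((((b → a) ∨ ¬¬b) ∧ b) → ¬a): Łukasiewicz ¬ gives 1 − 0.77 = 0.23
  ¬¬((((b → a) ∨ ¬¬b) ∧ b) → ¬a): Łukasiewicz ¬ gives 1 − 0.23 = 0.77
  Łukasiewicz value = 0.77
Difference: 0 − 0.77 = -0.77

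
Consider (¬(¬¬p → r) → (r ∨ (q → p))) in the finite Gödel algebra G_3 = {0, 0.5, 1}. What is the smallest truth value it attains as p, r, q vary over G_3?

The minimum is attained at p = 0.5, r = 0, q = 1:
  ¬p: Gödel ¬ of 0.5 = 0 (operand ≠ 0)
  ¬¬p: Gödel ¬ of 0 = 1 (operand is 0)
  (¬¬p → r): 1 > 0, so result = 0
  ¬(¬¬p → r): Gödel ¬ of 0 = 1 (operand is 0)
  (q → p): 1 > 0.5, so result = 0.5
  (r ∨ (q → p)) = max(0, 0.5) = 0.5
  (¬(¬¬p → r) → (r ∨ (q → p))): 1 > 0.5, so result = 0.5
Checking all 27 assignments confirms none give a value below 0.50.

0.50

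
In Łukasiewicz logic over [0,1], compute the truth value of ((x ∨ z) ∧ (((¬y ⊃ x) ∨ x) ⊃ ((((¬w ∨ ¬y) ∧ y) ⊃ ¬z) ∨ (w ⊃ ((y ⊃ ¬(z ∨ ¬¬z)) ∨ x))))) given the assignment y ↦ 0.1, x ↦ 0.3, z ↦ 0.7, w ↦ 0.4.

0.70

(x ∨ z) = max(0.3, 0.7) = 0.7
¬y: Łukasiewicz ¬ gives 1 − 0.1 = 0.9
(¬y ⊃ x): min(1, 1 − 0.9 + 0.3) = 0.4
((¬y ⊃ x) ∨ x) = max(0.4, 0.3) = 0.4
¬w: Łukasiewicz ¬ gives 1 − 0.4 = 0.6
¬y: Łukasiewicz ¬ gives 1 − 0.1 = 0.9
(¬w ∨ ¬y) = max(0.6, 0.9) = 0.9
((¬w ∨ ¬y) ∧ y) = min(0.9, 0.1) = 0.1
¬z: Łukasiewicz ¬ gives 1 − 0.7 = 0.3
(((¬w ∨ ¬y) ∧ y) ⊃ ¬z): min(1, 1 − 0.1 + 0.3) = 1
¬z: Łukasiewicz ¬ gives 1 − 0.7 = 0.3
¬¬z: Łukasiewicz ¬ gives 1 − 0.3 = 0.7
(z ∨ ¬¬z) = max(0.7, 0.7) = 0.7
¬(z ∨ ¬¬z): Łukasiewicz ¬ gives 1 − 0.7 = 0.3
(y ⊃ ¬(z ∨ ¬¬z)): min(1, 1 − 0.1 + 0.3) = 1
((y ⊃ ¬(z ∨ ¬¬z)) ∨ x) = max(1, 0.3) = 1
(w ⊃ ((y ⊃ ¬(z ∨ ¬¬z)) ∨ x)): min(1, 1 − 0.4 + 1) = 1
((((¬w ∨ ¬y) ∧ y) ⊃ ¬z) ∨ (w ⊃ ((y ⊃ ¬(z ∨ ¬¬z)) ∨ x))) = max(1, 1) = 1
(((¬y ⊃ x) ∨ x) ⊃ ((((¬w ∨ ¬y) ∧ y) ⊃ ¬z) ∨ (w ⊃ ((y ⊃ ¬(z ∨ ¬¬z)) ∨ x)))): min(1, 1 − 0.4 + 1) = 1
((x ∨ z) ∧ (((¬y ⊃ x) ∨ x) ⊃ ((((¬w ∨ ¬y) ∧ y) ⊃ ¬z) ∨ (w ⊃ ((y ⊃ ¬(z ∨ ¬¬z)) ∨ x))))) = min(0.7, 1) = 0.7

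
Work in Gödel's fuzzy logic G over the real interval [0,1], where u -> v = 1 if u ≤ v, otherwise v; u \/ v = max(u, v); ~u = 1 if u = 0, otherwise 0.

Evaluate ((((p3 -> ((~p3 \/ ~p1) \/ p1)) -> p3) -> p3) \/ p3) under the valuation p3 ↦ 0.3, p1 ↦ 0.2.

0.30

~p3: Gödel ¬ of 0.3 = 0 (operand ≠ 0)
~p1: Gödel ¬ of 0.2 = 0 (operand ≠ 0)
(~p3 \/ ~p1) = max(0, 0) = 0
((~p3 \/ ~p1) \/ p1) = max(0, 0.2) = 0.2
(p3 -> ((~p3 \/ ~p1) \/ p1)): 0.3 > 0.2, so result = 0.2
((p3 -> ((~p3 \/ ~p1) \/ p1)) -> p3): 0.2 ≤ 0.3, so result = 1
(((p3 -> ((~p3 \/ ~p1) \/ p1)) -> p3) -> p3): 1 > 0.3, so result = 0.3
((((p3 -> ((~p3 \/ ~p1) \/ p1)) -> p3) -> p3) \/ p3) = max(0.3, 0.3) = 0.3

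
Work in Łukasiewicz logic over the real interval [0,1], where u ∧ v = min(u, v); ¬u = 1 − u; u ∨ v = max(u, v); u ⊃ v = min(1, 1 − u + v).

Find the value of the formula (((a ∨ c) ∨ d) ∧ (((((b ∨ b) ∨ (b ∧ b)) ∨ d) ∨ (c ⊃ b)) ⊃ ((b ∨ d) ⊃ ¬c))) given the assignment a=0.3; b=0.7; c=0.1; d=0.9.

0.90

(a ∨ c) = max(0.3, 0.1) = 0.3
((a ∨ c) ∨ d) = max(0.3, 0.9) = 0.9
(b ∨ b) = max(0.7, 0.7) = 0.7
(b ∧ b) = min(0.7, 0.7) = 0.7
((b ∨ b) ∨ (b ∧ b)) = max(0.7, 0.7) = 0.7
(((b ∨ b) ∨ (b ∧ b)) ∨ d) = max(0.7, 0.9) = 0.9
(c ⊃ b): min(1, 1 − 0.1 + 0.7) = 1
((((b ∨ b) ∨ (b ∧ b)) ∨ d) ∨ (c ⊃ b)) = max(0.9, 1) = 1
(b ∨ d) = max(0.7, 0.9) = 0.9
¬c: Łukasiewicz ¬ gives 1 − 0.1 = 0.9
((b ∨ d) ⊃ ¬c): min(1, 1 − 0.9 + 0.9) = 1
(((((b ∨ b) ∨ (b ∧ b)) ∨ d) ∨ (c ⊃ b)) ⊃ ((b ∨ d) ⊃ ¬c)): min(1, 1 − 1 + 1) = 1
(((a ∨ c) ∨ d) ∧ (((((b ∨ b) ∨ (b ∧ b)) ∨ d) ∨ (c ⊃ b)) ⊃ ((b ∨ d) ⊃ ¬c))) = min(0.9, 1) = 0.9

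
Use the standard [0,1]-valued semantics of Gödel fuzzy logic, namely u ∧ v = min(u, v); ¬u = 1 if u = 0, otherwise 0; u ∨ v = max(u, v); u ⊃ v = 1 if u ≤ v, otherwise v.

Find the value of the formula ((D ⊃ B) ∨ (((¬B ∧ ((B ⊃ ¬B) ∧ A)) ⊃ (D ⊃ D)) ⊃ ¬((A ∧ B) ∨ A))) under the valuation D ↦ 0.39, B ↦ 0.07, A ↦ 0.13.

0.07

(D ⊃ B): 0.39 > 0.07, so result = 0.07
¬B: Gödel ¬ of 0.07 = 0 (operand ≠ 0)
¬B: Gödel ¬ of 0.07 = 0 (operand ≠ 0)
(B ⊃ ¬B): 0.07 > 0, so result = 0
((B ⊃ ¬B) ∧ A) = min(0, 0.13) = 0
(¬B ∧ ((B ⊃ ¬B) ∧ A)) = min(0, 0) = 0
(D ⊃ D): 0.39 ≤ 0.39, so result = 1
((¬B ∧ ((B ⊃ ¬B) ∧ A)) ⊃ (D ⊃ D)): 0 ≤ 1, so result = 1
(A ∧ B) = min(0.13, 0.07) = 0.07
((A ∧ B) ∨ A) = max(0.07, 0.13) = 0.13
¬((A ∧ B) ∨ A): Gödel ¬ of 0.13 = 0 (operand ≠ 0)
(((¬B ∧ ((B ⊃ ¬B) ∧ A)) ⊃ (D ⊃ D)) ⊃ ¬((A ∧ B) ∨ A)): 1 > 0, so result = 0
((D ⊃ B) ∨ (((¬B ∧ ((B ⊃ ¬B) ∧ A)) ⊃ (D ⊃ D)) ⊃ ¬((A ∧ B) ∨ A))) = max(0.07, 0) = 0.07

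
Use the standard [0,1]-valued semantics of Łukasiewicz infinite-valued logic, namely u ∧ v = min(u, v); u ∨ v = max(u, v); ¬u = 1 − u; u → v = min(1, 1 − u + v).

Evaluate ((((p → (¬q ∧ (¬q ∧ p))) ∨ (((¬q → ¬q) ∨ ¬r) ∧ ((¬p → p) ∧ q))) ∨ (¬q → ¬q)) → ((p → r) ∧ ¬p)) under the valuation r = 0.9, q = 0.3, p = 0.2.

0.80

¬q: Łukasiewicz ¬ gives 1 − 0.3 = 0.7
¬q: Łukasiewicz ¬ gives 1 − 0.3 = 0.7
(¬q ∧ p) = min(0.7, 0.2) = 0.2
(¬q ∧ (¬q ∧ p)) = min(0.7, 0.2) = 0.2
(p → (¬q ∧ (¬q ∧ p))): min(1, 1 − 0.2 + 0.2) = 1
¬q: Łukasiewicz ¬ gives 1 − 0.3 = 0.7
¬q: Łukasiewicz ¬ gives 1 − 0.3 = 0.7
(¬q → ¬q): min(1, 1 − 0.7 + 0.7) = 1
¬r: Łukasiewicz ¬ gives 1 − 0.9 = 0.1
((¬q → ¬q) ∨ ¬r) = max(1, 0.1) = 1
¬p: Łukasiewicz ¬ gives 1 − 0.2 = 0.8
(¬p → p): min(1, 1 − 0.8 + 0.2) = 0.4
((¬p → p) ∧ q) = min(0.4, 0.3) = 0.3
(((¬q → ¬q) ∨ ¬r) ∧ ((¬p → p) ∧ q)) = min(1, 0.3) = 0.3
((p → (¬q ∧ (¬q ∧ p))) ∨ (((¬q → ¬q) ∨ ¬r) ∧ ((¬p → p) ∧ q))) = max(1, 0.3) = 1
¬q: Łukasiewicz ¬ gives 1 − 0.3 = 0.7
¬q: Łukasiewicz ¬ gives 1 − 0.3 = 0.7
(¬q → ¬q): min(1, 1 − 0.7 + 0.7) = 1
(((p → (¬q ∧ (¬q ∧ p))) ∨ (((¬q → ¬q) ∨ ¬r) ∧ ((¬p → p) ∧ q))) ∨ (¬q → ¬q)) = max(1, 1) = 1
(p → r): min(1, 1 − 0.2 + 0.9) = 1
¬p: Łukasiewicz ¬ gives 1 − 0.2 = 0.8
((p → r) ∧ ¬p) = min(1, 0.8) = 0.8
((((p → (¬q ∧ (¬q ∧ p))) ∨ (((¬q → ¬q) ∨ ¬r) ∧ ((¬p → p) ∧ q))) ∨ (¬q → ¬q)) → ((p → r) ∧ ¬p)): min(1, 1 − 1 + 0.8) = 0.8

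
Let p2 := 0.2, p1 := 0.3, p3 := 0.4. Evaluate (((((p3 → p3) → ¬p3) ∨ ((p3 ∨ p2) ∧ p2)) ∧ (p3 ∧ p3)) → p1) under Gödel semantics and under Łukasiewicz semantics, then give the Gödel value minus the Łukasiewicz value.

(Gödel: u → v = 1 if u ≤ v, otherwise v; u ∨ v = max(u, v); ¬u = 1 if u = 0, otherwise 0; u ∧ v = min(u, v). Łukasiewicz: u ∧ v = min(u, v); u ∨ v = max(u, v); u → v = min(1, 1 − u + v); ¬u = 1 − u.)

Gödel evaluation:
  (p3 → p3): 0.4 ≤ 0.4, so result = 1
  ¬p3: Gödel ¬ of 0.4 = 0 (operand ≠ 0)
  ((p3 → p3) → ¬p3): 1 > 0, so result = 0
  (p3 ∨ p2) = max(0.4, 0.2) = 0.4
  ((p3 ∨ p2) ∧ p2) = min(0.4, 0.2) = 0.2
  (((p3 → p3) → ¬p3) ∨ ((p3 ∨ p2) ∧ p2)) = max(0, 0.2) = 0.2
  (p3 ∧ p3) = min(0.4, 0.4) = 0.4
  ((((p3 → p3) → ¬p3) ∨ ((p3 ∨ p2) ∧ p2)) ∧ (p3 ∧ p3)) = min(0.2, 0.4) = 0.2
  (((((p3 → p3) → ¬p3) ∨ ((p3 ∨ p2) ∧ p2)) ∧ (p3 ∧ p3)) → p1): 0.2 ≤ 0.3, so result = 1
  Gödel value = 1
Łukasiewicz evaluation:
  (p3 → p3): min(1, 1 − 0.4 + 0.4) = 1
  ¬p3: Łukasiewicz ¬ gives 1 − 0.4 = 0.6
  ((p3 → p3) → ¬p3): min(1, 1 − 1 + 0.6) = 0.6
  (p3 ∨ p2) = max(0.4, 0.2) = 0.4
  ((p3 ∨ p2) ∧ p2) = min(0.4, 0.2) = 0.2
  (((p3 → p3) → ¬p3) ∨ ((p3 ∨ p2) ∧ p2)) = max(0.6, 0.2) = 0.6
  (p3 ∧ p3) = min(0.4, 0.4) = 0.4
  ((((p3 → p3) → ¬p3) ∨ ((p3 ∨ p2) ∧ p2)) ∧ (p3 ∧ p3)) = min(0.6, 0.4) = 0.4
  (((((p3 → p3) → ¬p3) ∨ ((p3 ∨ p2) ∧ p2)) ∧ (p3 ∧ p3)) → p1): min(1, 1 − 0.4 + 0.3) = 0.9
  Łukasiewicz value = 0.9
Difference: 1 − 0.9 = 0.10

0.10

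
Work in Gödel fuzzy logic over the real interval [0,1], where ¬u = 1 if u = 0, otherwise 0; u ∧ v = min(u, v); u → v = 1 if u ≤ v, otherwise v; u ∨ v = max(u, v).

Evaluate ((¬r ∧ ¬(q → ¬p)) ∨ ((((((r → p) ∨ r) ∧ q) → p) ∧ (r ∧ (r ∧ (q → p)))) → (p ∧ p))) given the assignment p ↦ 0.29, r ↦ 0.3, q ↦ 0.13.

0.29

¬r: Gödel ¬ of 0.3 = 0 (operand ≠ 0)
¬p: Gödel ¬ of 0.29 = 0 (operand ≠ 0)
(q → ¬p): 0.13 > 0, so result = 0
¬(q → ¬p): Gödel ¬ of 0 = 1 (operand is 0)
(¬r ∧ ¬(q → ¬p)) = min(0, 1) = 0
(r → p): 0.3 > 0.29, so result = 0.29
((r → p) ∨ r) = max(0.29, 0.3) = 0.3
(((r → p) ∨ r) ∧ q) = min(0.3, 0.13) = 0.13
((((r → p) ∨ r) ∧ q) → p): 0.13 ≤ 0.29, so result = 1
(q → p): 0.13 ≤ 0.29, so result = 1
(r ∧ (q → p)) = min(0.3, 1) = 0.3
(r ∧ (r ∧ (q → p))) = min(0.3, 0.3) = 0.3
(((((r → p) ∨ r) ∧ q) → p) ∧ (r ∧ (r ∧ (q → p)))) = min(1, 0.3) = 0.3
(p ∧ p) = min(0.29, 0.29) = 0.29
((((((r → p) ∨ r) ∧ q) → p) ∧ (r ∧ (r ∧ (q → p)))) → (p ∧ p)): 0.3 > 0.29, so result = 0.29
((¬r ∧ ¬(q → ¬p)) ∨ ((((((r → p) ∨ r) ∧ q) → p) ∧ (r ∧ (r ∧ (q → p)))) → (p ∧ p))) = max(0, 0.29) = 0.29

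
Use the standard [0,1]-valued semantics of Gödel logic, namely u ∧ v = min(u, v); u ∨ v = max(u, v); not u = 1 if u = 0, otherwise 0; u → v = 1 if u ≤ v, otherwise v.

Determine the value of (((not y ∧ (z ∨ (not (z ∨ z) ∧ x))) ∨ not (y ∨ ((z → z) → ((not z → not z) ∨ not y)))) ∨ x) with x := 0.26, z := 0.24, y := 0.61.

0.26

not y: Gödel ¬ of 0.61 = 0 (operand ≠ 0)
(z ∨ z) = max(0.24, 0.24) = 0.24
not (z ∨ z): Gödel ¬ of 0.24 = 0 (operand ≠ 0)
(not (z ∨ z) ∧ x) = min(0, 0.26) = 0
(z ∨ (not (z ∨ z) ∧ x)) = max(0.24, 0) = 0.24
(not y ∧ (z ∨ (not (z ∨ z) ∧ x))) = min(0, 0.24) = 0
(z → z): 0.24 ≤ 0.24, so result = 1
not z: Gödel ¬ of 0.24 = 0 (operand ≠ 0)
not z: Gödel ¬ of 0.24 = 0 (operand ≠ 0)
(not z → not z): 0 ≤ 0, so result = 1
not y: Gödel ¬ of 0.61 = 0 (operand ≠ 0)
((not z → not z) ∨ not y) = max(1, 0) = 1
((z → z) → ((not z → not z) ∨ not y)): 1 ≤ 1, so result = 1
(y ∨ ((z → z) → ((not z → not z) ∨ not y))) = max(0.61, 1) = 1
not (y ∨ ((z → z) → ((not z → not z) ∨ not y))): Gödel ¬ of 1 = 0 (operand ≠ 0)
((not y ∧ (z ∨ (not (z ∨ z) ∧ x))) ∨ not (y ∨ ((z → z) → ((not z → not z) ∨ not y)))) = max(0, 0) = 0
(((not y ∧ (z ∨ (not (z ∨ z) ∧ x))) ∨ not (y ∨ ((z → z) → ((not z → not z) ∨ not y)))) ∨ x) = max(0, 0.26) = 0.26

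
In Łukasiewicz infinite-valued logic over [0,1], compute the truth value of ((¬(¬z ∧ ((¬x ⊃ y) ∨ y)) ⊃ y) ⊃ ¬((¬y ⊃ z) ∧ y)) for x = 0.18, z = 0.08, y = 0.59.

¬z: Łukasiewicz ¬ gives 1 − 0.08 = 0.92
¬x: Łukasiewicz ¬ gives 1 − 0.18 = 0.82
(¬x ⊃ y): min(1, 1 − 0.82 + 0.59) = 0.77
((¬x ⊃ y) ∨ y) = max(0.77, 0.59) = 0.77
(¬z ∧ ((¬x ⊃ y) ∨ y)) = min(0.92, 0.77) = 0.77
¬(¬z ∧ ((¬x ⊃ y) ∨ y)): Łukasiewicz ¬ gives 1 − 0.77 = 0.23
(¬(¬z ∧ ((¬x ⊃ y) ∨ y)) ⊃ y): min(1, 1 − 0.23 + 0.59) = 1
¬y: Łukasiewicz ¬ gives 1 − 0.59 = 0.41
(¬y ⊃ z): min(1, 1 − 0.41 + 0.08) = 0.67
((¬y ⊃ z) ∧ y) = min(0.67, 0.59) = 0.59
¬((¬y ⊃ z) ∧ y): Łukasiewicz ¬ gives 1 − 0.59 = 0.41
((¬(¬z ∧ ((¬x ⊃ y) ∨ y)) ⊃ y) ⊃ ¬((¬y ⊃ z) ∧ y)): min(1, 1 − 1 + 0.41) = 0.41

0.41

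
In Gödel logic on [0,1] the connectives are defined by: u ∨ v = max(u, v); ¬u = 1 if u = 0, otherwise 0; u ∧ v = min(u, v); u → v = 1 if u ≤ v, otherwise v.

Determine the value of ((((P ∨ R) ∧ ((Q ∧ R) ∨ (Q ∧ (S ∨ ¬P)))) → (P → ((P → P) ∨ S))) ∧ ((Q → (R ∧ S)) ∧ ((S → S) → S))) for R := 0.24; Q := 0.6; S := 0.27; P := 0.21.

(P ∨ R) = max(0.21, 0.24) = 0.24
(Q ∧ R) = min(0.6, 0.24) = 0.24
¬P: Gödel ¬ of 0.21 = 0 (operand ≠ 0)
(S ∨ ¬P) = max(0.27, 0) = 0.27
(Q ∧ (S ∨ ¬P)) = min(0.6, 0.27) = 0.27
((Q ∧ R) ∨ (Q ∧ (S ∨ ¬P))) = max(0.24, 0.27) = 0.27
((P ∨ R) ∧ ((Q ∧ R) ∨ (Q ∧ (S ∨ ¬P)))) = min(0.24, 0.27) = 0.24
(P → P): 0.21 ≤ 0.21, so result = 1
((P → P) ∨ S) = max(1, 0.27) = 1
(P → ((P → P) ∨ S)): 0.21 ≤ 1, so result = 1
(((P ∨ R) ∧ ((Q ∧ R) ∨ (Q ∧ (S ∨ ¬P)))) → (P → ((P → P) ∨ S))): 0.24 ≤ 1, so result = 1
(R ∧ S) = min(0.24, 0.27) = 0.24
(Q → (R ∧ S)): 0.6 > 0.24, so result = 0.24
(S → S): 0.27 ≤ 0.27, so result = 1
((S → S) → S): 1 > 0.27, so result = 0.27
((Q → (R ∧ S)) ∧ ((S → S) → S)) = min(0.24, 0.27) = 0.24
((((P ∨ R) ∧ ((Q ∧ R) ∨ (Q ∧ (S ∨ ¬P)))) → (P → ((P → P) ∨ S))) ∧ ((Q → (R ∧ S)) ∧ ((S → S) → S))) = min(1, 0.24) = 0.24

0.24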